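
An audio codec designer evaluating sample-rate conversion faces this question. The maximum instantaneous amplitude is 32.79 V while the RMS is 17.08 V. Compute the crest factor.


Crest factor is the ratio of peak to RMS:
CF = V_peak / V_rms
   = 32.79 / 17.08
   = 1.9198

1.9198


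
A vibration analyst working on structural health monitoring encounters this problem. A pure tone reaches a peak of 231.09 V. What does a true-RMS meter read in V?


RMS voltage for a sinusoidal waveform:
V_rms = V_peak / sqrt(2)
      = 231.09 / 1.414214
      = 163.405 V

163.405 V


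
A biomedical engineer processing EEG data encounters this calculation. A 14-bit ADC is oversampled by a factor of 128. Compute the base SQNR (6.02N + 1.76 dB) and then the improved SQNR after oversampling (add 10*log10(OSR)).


Step 1 — baseline SQNR at Nyquist:
SQNR_base = 6.02*N + 1.76
          = 6.02*14 + 1.76
          = 86.04 dB

Step 2 — oversampling processing gain:
G = 10*log10(OSR) = 10*log10(128) = 21.07 dB

Step 3 — total:
SQNR_total = 86.04 + 21.07 = 107.11 dB

Base SQNR = 86.04 dB; oversampled SQNR = 107.11 dB


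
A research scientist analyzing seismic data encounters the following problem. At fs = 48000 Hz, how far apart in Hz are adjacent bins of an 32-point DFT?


DFT frequency resolution:
df = fs / N
   = 48000 / 32
   = 1500.0 Hz

1500.0 Hz


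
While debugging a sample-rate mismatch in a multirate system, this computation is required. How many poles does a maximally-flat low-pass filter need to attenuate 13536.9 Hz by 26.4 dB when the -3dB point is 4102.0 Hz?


Butterworth filter order formula:
n = log10(10^(A/10) - 1) / (2 * log10(f_stop/f_pass))
10^(26.4/10) - 1 = 435.5158
f_stop/f_pass = 13536.9 / 4102.0 = 3.3001
n = 2.5447 -> ceil = 3

3


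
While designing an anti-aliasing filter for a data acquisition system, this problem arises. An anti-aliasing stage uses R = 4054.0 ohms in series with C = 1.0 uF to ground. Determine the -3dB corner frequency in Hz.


Cutoff frequency of a first-order RC filter:
fc = 1 / (2 * pi * R * C)
C = 1.0 uF = 1e-06 F
fc = 1 / (2 * pi * 4054.0 * 1e-06)
   = 1 / 0.025472033235306
   = 39.258743 Hz

39.258743 Hz


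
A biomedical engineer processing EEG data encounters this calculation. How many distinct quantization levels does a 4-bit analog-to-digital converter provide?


Number of quantization levels = 2^N
= 2^4
= 16

16


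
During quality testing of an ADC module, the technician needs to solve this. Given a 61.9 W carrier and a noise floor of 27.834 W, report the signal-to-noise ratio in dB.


SNR in decibels:
SNR = 10 * log10(Ps / Pn)
    = 10 * log10(61.9 / 27.834)
    = 10 * log10(2.2239)
    = 10 * 0.3471
    = 3.47 dB

3.47 dB


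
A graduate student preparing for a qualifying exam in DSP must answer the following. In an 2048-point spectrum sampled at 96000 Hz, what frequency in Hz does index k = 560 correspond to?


Frequency of DFT bin k:
f_k = k * fs / N
    = 560 * 96000 / 2048
    = 53760000 / 2048
    = 26250.0 Hz

26250.0 Hz


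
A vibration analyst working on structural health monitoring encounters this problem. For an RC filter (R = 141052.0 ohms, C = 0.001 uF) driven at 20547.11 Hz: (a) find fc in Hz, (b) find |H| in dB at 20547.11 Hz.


Step 1 — cutoff frequency:
fc = 1 / (2*pi*R*C)
C = 0.001 uF = 1e-09 F
fc = 1 / (2*pi*141052.0*1e-09)
   = 1128.342 Hz

Step 2 — magnitude at f = 20547.11 Hz:
|H(f)| = 1 / sqrt(1 + (f/fc)^2)
f/fc = 20547.11 / 1128.342 = 18.210002
|H| = 1 / sqrt(1 + 331.604173) = 0.0548323
|H|_dB = 20*log10(0.0548323) = -25.22 dB

fc = 1128.342 Hz; |H(20547.11 Hz)| = -25.22 dB


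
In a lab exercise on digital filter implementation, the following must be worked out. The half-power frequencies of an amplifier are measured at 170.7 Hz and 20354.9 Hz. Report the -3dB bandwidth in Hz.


Bandwidth is the difference of -3dB frequencies:
BW = f_high - f_low
   = 20354.9 - 170.7
   = 20184.2 Hz

20184.2 Hz


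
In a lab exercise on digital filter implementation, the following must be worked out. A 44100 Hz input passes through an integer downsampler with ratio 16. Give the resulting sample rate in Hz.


Decimation reduces the sample rate:
fs_out = fs_in / M
       = 44100 / 16
       = 2756.25 Hz

2756.25 Hz


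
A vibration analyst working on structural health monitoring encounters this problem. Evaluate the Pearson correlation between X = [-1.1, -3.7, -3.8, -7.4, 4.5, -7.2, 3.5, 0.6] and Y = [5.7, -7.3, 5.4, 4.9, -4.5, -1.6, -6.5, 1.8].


Pearson correlation coefficient (population):
r = cov(X,Y) / (std(X) * std(Y))
Mean X = -1.825, Mean Y = -0.2625
Cov(X,Y) = -8.784063
Std(X) = 4.215374, Std(Y) = 5.083045
r = -0.41

-0.41


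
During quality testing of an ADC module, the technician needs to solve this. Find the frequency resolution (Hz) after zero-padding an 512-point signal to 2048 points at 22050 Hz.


Frequency resolution after zero-padding:
N_padded = 512 * 4 = 2048
df = fs / N_padded
   = 22050 / 2048
   = 10.7666 Hz

10.7666 Hz


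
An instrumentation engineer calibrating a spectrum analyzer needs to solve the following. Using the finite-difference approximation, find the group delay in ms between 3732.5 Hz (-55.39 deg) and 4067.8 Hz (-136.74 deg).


Group delay from phase difference:
tau = -d(phi)/d(omega)
d(phi) = -81.35 deg = -1.419825 rad
d(omega) = 2*pi*(4067.8 - 3732.5) = 2106.752 rad/s
tau = -(-1.419825) / 2106.752
    = 0.6739 ms

0.6739 ms


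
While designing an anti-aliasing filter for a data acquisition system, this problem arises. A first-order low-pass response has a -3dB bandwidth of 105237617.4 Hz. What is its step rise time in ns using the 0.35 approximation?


Rise time from bandwidth relationship:
tr = 0.35 / BW
   = 0.35 / 105237617.4
   = 3.325806956e-09 s
   = 3.3258 ns

3.3258 ns


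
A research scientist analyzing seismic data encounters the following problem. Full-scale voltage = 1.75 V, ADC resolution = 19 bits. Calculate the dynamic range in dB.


Dynamic range from full-scale to LSB:
V_min = V_max / 2^bits = 1.75 / 2^19
DR = 20 * log10(V_max / V_min)
   = 20 * log10(2^19)
   = 20 * 19 * log10(2)
   = 114.39 dB

114.39 dB


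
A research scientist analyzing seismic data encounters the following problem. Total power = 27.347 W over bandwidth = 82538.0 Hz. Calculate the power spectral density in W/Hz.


Power spectral density:
PSD = P / BW
    = 27.347 / 82538.0
    = 0.00033133 W/Hz

0.00033133 W/Hz


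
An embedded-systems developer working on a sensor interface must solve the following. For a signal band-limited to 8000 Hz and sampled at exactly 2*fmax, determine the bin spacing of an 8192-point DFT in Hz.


Step 1 — Nyquist sampling rate:
fs = 2 * fmax = 2 * 8000 = 16000 Hz

Step 2 — DFT bin spacing:
df = fs / N = 16000 / 8192 = 1.9531 Hz

1.9531 Hz


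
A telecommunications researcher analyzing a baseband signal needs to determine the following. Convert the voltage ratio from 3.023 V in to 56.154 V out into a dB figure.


Voltage gain in dB:
G = 20 * log10(Vout / Vin)
  = 20 * log10(56.154 / 3.023)
  = 20 * log10(18.575587)
  = 20 * 1.268943
  = 25.38 dB

25.38 dB


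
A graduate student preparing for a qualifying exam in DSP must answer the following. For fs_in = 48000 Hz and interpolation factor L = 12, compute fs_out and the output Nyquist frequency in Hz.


Step 1 — output sample rate after interpolation by L:
fs_out = L * fs_in = 12 * 48000 = 576000 Hz

Step 2 — Nyquist frequency of the output stream:
f_Nyq = fs_out / 2 = 576000 / 2 = 288000.0 Hz

fs_out = 576000 Hz; f_Nyquist = 288000.0 Hz


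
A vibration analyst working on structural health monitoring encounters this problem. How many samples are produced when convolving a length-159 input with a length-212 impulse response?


Linear convolution output length:
L = N + M - 1
  = 159 + 212 - 1
  = 370 samples

370


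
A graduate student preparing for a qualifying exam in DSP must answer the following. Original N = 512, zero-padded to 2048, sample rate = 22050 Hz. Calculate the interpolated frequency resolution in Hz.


Frequency resolution after zero-padding:
N_padded = 512 * 4 = 2048
df = fs / N_padded
   = 22050 / 2048
   = 10.7666 Hz

10.7666 Hz


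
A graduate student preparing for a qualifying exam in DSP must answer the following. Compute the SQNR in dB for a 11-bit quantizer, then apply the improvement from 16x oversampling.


Step 1 — baseline SQNR at Nyquist:
SQNR_base = 6.02*N + 1.76
          = 6.02*11 + 1.76
          = 67.98 dB

Step 2 — oversampling processing gain:
G = 10*log10(OSR) = 10*log10(16) = 12.04 dB

Step 3 — total:
SQNR_total = 67.98 + 12.04 = 80.02 dB

Base SQNR = 67.98 dB; oversampled SQNR = 80.02 dB


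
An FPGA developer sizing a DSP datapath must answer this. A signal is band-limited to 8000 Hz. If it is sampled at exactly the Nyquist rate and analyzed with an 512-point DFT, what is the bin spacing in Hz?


Step 1 — Nyquist sampling rate:
fs = 2 * fmax = 2 * 8000 = 16000 Hz

Step 2 — DFT bin spacing:
df = fs / N = 16000 / 512 = 31.25 Hz

31.25 Hz


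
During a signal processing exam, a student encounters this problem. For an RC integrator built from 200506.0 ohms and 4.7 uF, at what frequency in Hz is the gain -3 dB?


Cutoff frequency of a first-order RC filter:
fc = 1 / (2 * pi * R * C)
C = 4.7 uF = 4.7e-06 F
fc = 1 / (2 * pi * 200506.0 * 4.7e-06)
   = 1 / 5.9211368600463
   = 0.168886 Hz

0.168886 Hz


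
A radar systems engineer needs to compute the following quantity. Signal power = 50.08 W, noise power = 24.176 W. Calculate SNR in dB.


SNR in decibels:
SNR = 10 * log10(Ps / Pn)
    = 10 * log10(50.08 / 24.176)
    = 10 * log10(2.0715)
    = 10 * 0.3163
    = 3.16 dB

3.16 dB


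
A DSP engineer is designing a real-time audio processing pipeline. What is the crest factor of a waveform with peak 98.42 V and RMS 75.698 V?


Crest factor is the ratio of peak to RMS:
CF = V_peak / V_rms
   = 98.42 / 75.698
   = 1.3002

1.3002


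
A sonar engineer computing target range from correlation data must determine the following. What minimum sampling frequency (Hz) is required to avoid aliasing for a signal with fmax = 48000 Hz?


The Nyquist rate is twice the maximum frequency component.
fs_min = 2 * fmax
      = 2 * 48000
      = 96000 Hz

96000


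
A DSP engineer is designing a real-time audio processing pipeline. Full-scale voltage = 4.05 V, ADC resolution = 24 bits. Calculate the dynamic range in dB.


Dynamic range from full-scale to LSB:
V_min = V_max / 2^bits = 4.05 / 2^24
DR = 20 * log10(V_max / V_min)
   = 20 * log10(2^24)
   = 20 * 24 * log10(2)
   = 144.49 dB

144.49 dB


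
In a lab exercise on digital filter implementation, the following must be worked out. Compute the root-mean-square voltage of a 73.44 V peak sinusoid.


RMS voltage for a sinusoidal waveform:
V_rms = V_peak / sqrt(2)
      = 73.44 / 1.414214
      = 51.93 V

51.93 V


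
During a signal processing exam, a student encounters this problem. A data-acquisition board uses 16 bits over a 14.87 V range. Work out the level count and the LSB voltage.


Step 1 — number of quantization levels:
L = 2^N = 2^16 = 65536

Step 2 — LSB step size:
delta = Vfs / L
      = 14.87 / 65536
      = 0.0002269 V

Levels = 65536; step size = 0.0002269 V


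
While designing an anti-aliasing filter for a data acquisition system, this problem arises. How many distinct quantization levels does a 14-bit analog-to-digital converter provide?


Number of quantization levels = 2^N
= 2^14
= 16384

16384


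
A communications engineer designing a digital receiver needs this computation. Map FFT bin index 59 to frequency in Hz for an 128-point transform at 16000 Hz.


Frequency of DFT bin k:
f_k = k * fs / N
    = 59 * 16000 / 128
    = 944000 / 128
    = 7375.0 Hz

7375.0 Hz


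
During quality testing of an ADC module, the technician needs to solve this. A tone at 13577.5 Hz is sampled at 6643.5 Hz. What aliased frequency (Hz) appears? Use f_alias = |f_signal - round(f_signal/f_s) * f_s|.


Compute the nearest integer multiple of fs to the signal:
n = round(13577.5 / 6643.5) = 2
f_alias = |13577.5 - 2 * 6643.5|
        = |13577.5 - 13287.0|
        = 290.5 Hz

290.5


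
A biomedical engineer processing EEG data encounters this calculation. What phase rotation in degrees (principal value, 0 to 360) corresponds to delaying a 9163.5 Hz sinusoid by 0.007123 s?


Phase shift from frequency and time delay:
phi = 360 * f * t_delay
    = 360 * 9163.5 * 0.007123
    = 23497.78 degrees
    mod 360 = 97.78 degrees

97.78 degrees


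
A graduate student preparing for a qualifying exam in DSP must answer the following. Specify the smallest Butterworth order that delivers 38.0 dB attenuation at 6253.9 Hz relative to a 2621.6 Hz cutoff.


Butterworth filter order formula:
n = log10(10^(A/10) - 1) / (2 * log10(f_stop/f_pass))
10^(38.0/10) - 1 = 6308.5734
f_stop/f_pass = 6253.9 / 2621.6 = 2.3855
n = 5.0319 -> ceil = 6

6


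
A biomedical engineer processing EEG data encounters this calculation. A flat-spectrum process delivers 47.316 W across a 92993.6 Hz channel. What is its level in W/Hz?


Power spectral density:
PSD = P / BW
    = 47.316 / 92993.6
    = 0.00050881 W/Hz

0.00050881 W/Hz


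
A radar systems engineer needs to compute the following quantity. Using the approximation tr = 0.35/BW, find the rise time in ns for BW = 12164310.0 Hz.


Rise time from bandwidth relationship:
tr = 0.35 / BW
   = 0.35 / 12164310.0
   = 2.877269652e-08 s
   = 28.7727 ns

28.7727 ns


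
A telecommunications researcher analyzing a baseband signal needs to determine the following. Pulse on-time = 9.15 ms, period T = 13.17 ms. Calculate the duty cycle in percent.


Duty cycle as a percentage:
DC = (t_on / T) * 100
   = (9.15 / 13.17) * 100
   = 0.694761 * 100
   = 69.48 %

69.48 %


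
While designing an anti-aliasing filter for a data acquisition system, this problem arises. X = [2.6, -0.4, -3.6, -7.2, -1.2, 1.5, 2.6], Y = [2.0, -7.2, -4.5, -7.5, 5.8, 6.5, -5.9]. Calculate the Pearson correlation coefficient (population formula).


Pearson correlation coefficient (population):
r = cov(X,Y) / (std(X) * std(Y))
Mean X = -0.8143, Mean Y = -1.5429
Cov(X,Y) = 8.133673
Std(X) = 3.327989, Std(Y) = 5.686791
r = 0.4298

0.4298


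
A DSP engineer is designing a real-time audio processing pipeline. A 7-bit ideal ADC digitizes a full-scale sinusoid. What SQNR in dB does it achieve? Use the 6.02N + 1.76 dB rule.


Theoretical SNR for a full-scale sinusoid:
SNR = 6.02 * N + 1.76
    = 6.02 * 7 + 1.76
    = 42.14 + 1.76
    = 43.9 dB

43.9 dB


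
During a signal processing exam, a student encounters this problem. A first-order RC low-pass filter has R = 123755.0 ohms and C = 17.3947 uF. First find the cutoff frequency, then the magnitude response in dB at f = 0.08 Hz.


Step 1 — cutoff frequency:
fc = 1 / (2*pi*R*C)
C = 17.3947 uF = 1.73947e-05 F
fc = 1 / (2*pi*123755.0*1.73947e-05)
   = 0.0739334 Hz

Step 2 — magnitude at f = 0.08 Hz:
|H(f)| = 1 / sqrt(1 + (f/fc)^2)
f/fc = 0.08 / 0.0739334 = 1.082055
|H| = 1 / sqrt(1 + 1.170843) = 0.6787124
|H|_dB = 20*log10(0.6787124) = -3.37 dB

fc = 0.0739334 Hz; |H(0.08 Hz)| = -3.37 dB


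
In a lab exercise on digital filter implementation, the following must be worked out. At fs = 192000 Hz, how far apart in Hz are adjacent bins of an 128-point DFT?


DFT frequency resolution:
df = fs / N
   = 192000 / 128
   = 1500.0 Hz

1500.0 Hz


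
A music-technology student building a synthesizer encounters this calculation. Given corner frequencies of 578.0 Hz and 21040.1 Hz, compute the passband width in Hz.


Bandwidth is the difference of -3dB frequencies:
BW = f_high - f_low
   = 21040.1 - 578.0
   = 20462.1 Hz

20462.1 Hz


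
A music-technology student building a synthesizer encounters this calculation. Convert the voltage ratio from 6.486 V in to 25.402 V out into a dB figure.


Voltage gain in dB:
G = 20 * log10(Vout / Vin)
  = 20 * log10(25.402 / 6.486)
  = 20 * log10(3.916435)
  = 20 * 0.592891
  = 11.86 dB

11.86 dB


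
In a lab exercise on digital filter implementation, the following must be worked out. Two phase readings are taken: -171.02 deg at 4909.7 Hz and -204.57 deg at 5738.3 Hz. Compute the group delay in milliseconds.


Group delay from phase difference:
tau = -d(phi)/d(omega)
d(phi) = -33.55 deg = -0.585558 rad
d(omega) = 2*pi*(5738.3 - 4909.7) = 5206.2473 rad/s
tau = -(-0.585558) / 5206.2473
    = 0.1125 ms

0.1125 ms


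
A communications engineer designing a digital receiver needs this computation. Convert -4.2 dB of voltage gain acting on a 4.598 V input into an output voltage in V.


Output voltage from dB gain:
V_out = V_in * 10^(gain_dB / 20)
      = 4.598 * 10^(-4.2 / 20)
      = 4.598 * 0.616595
      = 2.8351 V

2.8351 V


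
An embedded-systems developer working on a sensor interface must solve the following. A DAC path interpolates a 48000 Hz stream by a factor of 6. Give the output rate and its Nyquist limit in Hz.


Step 1 — output sample rate after interpolation by L:
fs_out = L * fs_in = 6 * 48000 = 288000 Hz

Step 2 — Nyquist frequency of the output stream:
f_Nyq = fs_out / 2 = 288000 / 2 = 144000.0 Hz

fs_out = 288000 Hz; f_Nyquist = 144000.0 Hz


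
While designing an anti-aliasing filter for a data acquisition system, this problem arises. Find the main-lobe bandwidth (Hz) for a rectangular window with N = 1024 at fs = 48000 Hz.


Main lobe width for a rectangular window:
Width = 2 * fs / N
      = 2 * 48000 / 1024
      = 96000 / 1024
      = 93.75 Hz

93.75 Hz


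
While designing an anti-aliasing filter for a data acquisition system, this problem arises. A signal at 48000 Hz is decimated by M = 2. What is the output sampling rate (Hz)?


Decimation reduces the sample rate:
fs_out = fs_in / M
       = 48000 / 2
       = 24000.0 Hz

24000.0 Hz


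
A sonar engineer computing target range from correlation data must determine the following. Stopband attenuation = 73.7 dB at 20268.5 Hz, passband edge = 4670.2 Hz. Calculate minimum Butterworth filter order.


Butterworth filter order formula:
n = log10(10^(A/10) - 1) / (2 * log10(f_stop/f_pass))
10^(73.7/10) - 1 = 23442287.1532
f_stop/f_pass = 20268.5 / 4670.2 = 4.34
n = 5.7805 -> ceil = 6

6


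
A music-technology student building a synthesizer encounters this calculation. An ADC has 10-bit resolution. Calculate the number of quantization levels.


Number of quantization levels = 2^N
= 2^10
= 1024

1024


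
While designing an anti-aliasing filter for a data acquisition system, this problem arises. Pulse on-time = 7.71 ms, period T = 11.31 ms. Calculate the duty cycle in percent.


Duty cycle as a percentage:
DC = (t_on / T) * 100
   = (7.71 / 11.31) * 100
   = 0.681698 * 100
   = 68.17 %

68.17 %


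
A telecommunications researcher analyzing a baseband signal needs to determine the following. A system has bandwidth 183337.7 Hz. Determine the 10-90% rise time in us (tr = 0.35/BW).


Rise time from bandwidth relationship:
tr = 0.35 / BW
   = 0.35 / 183337.7
   = 1.909045439e-06 s
   = 1.909 us

1.909 us


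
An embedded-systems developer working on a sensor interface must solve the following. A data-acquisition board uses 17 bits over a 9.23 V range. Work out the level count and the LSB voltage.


Step 1 — number of quantization levels:
L = 2^N = 2^17 = 131072

Step 2 — LSB step size:
delta = Vfs / L
      = 9.23 / 131072
      = 7.042e-05 V

Levels = 131072; step size = 7.042e-05 V


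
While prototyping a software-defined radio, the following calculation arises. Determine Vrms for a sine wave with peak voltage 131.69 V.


RMS voltage for a sinusoidal waveform:
V_rms = V_peak / sqrt(2)
      = 131.69 / 1.414214
      = 93.119 V

93.119 V


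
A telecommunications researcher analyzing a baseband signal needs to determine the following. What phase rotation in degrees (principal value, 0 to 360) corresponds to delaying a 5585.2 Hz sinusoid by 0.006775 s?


Phase shift from frequency and time delay:
phi = 360 * f * t_delay
    = 360 * 5585.2 * 0.006775
    = 13622.3 degrees
    mod 360 = 302.3 degrees

302.3 degrees


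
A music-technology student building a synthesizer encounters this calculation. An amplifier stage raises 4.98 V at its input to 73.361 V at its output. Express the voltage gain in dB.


Voltage gain in dB:
G = 20 * log10(Vout / Vin)
  = 20 * log10(73.361 / 4.98)
  = 20 * log10(14.731124)
  = 20 * 1.168236
  = 23.36 dB

23.36 dB


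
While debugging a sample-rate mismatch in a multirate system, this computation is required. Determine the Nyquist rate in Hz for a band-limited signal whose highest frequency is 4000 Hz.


The Nyquist rate is twice the maximum frequency component.
fs_min = 2 * fmax
      = 2 * 4000
      = 8000 Hz

8000


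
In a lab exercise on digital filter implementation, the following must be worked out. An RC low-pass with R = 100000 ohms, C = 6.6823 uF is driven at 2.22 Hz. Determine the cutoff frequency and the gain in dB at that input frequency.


Step 1 — cutoff frequency:
fc = 1 / (2*pi*R*C)
C = 6.6823 uF = 6.6823e-06 F
fc = 1 / (2*pi*100000*6.6823e-06)
   = 0.238174 Hz

Step 2 — magnitude at f = 2.22 Hz:
|H(f)| = 1 / sqrt(1 + (f/fc)^2)
f/fc = 2.22 / 0.238174 = 9.320917
|H| = 1 / sqrt(1 + 86.879494) = 0.1066734
|H|_dB = 20*log10(0.1066734) = -19.44 dB

fc = 0.238174 Hz; |H(2.22 Hz)| = -19.44 dB


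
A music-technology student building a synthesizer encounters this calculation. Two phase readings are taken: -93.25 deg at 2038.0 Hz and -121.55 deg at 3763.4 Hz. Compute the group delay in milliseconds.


Group delay from phase difference:
tau = -d(phi)/d(omega)
d(phi) = -28.3 deg = -0.493928 rad
d(omega) = 2*pi*(3763.4 - 2038.0) = 10841.0079 rad/s
tau = -(-0.493928) / 10841.0079
    = 0.0456 ms

0.0456 ms


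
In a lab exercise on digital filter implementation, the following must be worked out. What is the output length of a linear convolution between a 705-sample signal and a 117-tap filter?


Linear convolution output length:
L = N + M - 1
  = 705 + 117 - 1
  = 821 samples

821


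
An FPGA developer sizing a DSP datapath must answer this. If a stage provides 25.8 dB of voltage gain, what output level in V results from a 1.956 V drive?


Output voltage from dB gain:
V_out = V_in * 10^(gain_dB / 20)
      = 1.956 * 10^(25.8 / 20)
      = 1.956 * 19.498446
      = 38.139 V

38.139 V


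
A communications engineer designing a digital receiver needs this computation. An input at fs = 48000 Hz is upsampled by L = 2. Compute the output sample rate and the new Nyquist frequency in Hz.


Step 1 — output sample rate after interpolation by L:
fs_out = L * fs_in = 2 * 48000 = 96000 Hz

Step 2 — Nyquist frequency of the output stream:
f_Nyq = fs_out / 2 = 96000 / 2 = 48000.0 Hz

fs_out = 96000 Hz; f_Nyquist = 48000.0 Hz


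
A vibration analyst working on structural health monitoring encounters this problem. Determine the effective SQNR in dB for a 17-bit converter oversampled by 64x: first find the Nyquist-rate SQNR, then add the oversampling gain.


Step 1 — baseline SQNR at Nyquist:
SQNR_base = 6.02*N + 1.76
          = 6.02*17 + 1.76
          = 104.1 dB

Step 2 — oversampling processing gain:
G = 10*log10(OSR) = 10*log10(64) = 18.06 dB

Step 3 — total:
SQNR_total = 104.1 + 18.06 = 122.16 dB

Base SQNR = 104.1 dB; oversampled SQNR = 122.16 dB


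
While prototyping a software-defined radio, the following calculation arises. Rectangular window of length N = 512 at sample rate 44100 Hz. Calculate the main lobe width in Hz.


Main lobe width for a rectangular window:
Width = 2 * fs / N
      = 2 * 44100 / 512
      = 88200 / 512
      = 172.266 Hz

172.266 Hz


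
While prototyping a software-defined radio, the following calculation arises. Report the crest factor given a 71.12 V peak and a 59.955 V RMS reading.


Crest factor is the ratio of peak to RMS:
CF = V_peak / V_rms
   = 71.12 / 59.955
   = 1.1862

1.1862


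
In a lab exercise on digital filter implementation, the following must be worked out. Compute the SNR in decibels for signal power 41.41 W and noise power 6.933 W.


SNR in decibels:
SNR = 10 * log10(Ps / Pn)
    = 10 * log10(41.41 / 6.933)
    = 10 * log10(5.9729)
    = 10 * 0.7762
    = 7.76 dB

7.76 dB


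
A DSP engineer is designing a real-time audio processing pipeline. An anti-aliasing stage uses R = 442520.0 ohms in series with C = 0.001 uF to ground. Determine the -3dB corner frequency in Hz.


Cutoff frequency of a first-order RC filter:
fc = 1 / (2 * pi * R * C)
C = 0.001 uF = 1e-09 F
fc = 1 / (2 * pi * 442520.0 * 1e-09)
   = 1 / 0.0027804351621331
   = 359.655932 Hz

359.655932 Hz


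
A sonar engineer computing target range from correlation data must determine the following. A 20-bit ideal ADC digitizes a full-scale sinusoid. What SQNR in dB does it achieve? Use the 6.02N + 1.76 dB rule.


Theoretical SNR for a full-scale sinusoid:
SNR = 6.02 * N + 1.76
    = 6.02 * 20 + 1.76
    = 120.4 + 1.76
    = 122.16 dB

122.16 dB


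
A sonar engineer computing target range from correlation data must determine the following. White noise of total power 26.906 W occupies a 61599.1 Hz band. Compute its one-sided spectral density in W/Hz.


Power spectral density:
PSD = P / BW
    = 26.906 / 61599.1
    = 0.00043679 W/Hz

0.00043679 W/Hz


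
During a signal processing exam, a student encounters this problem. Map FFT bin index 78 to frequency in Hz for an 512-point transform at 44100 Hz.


Frequency of DFT bin k:
f_k = k * fs / N
    = 78 * 44100 / 512
    = 3439800 / 512
    = 6718.359 Hz

6718.359 Hz


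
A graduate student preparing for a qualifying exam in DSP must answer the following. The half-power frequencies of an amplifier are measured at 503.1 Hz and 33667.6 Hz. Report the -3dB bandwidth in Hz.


Bandwidth is the difference of -3dB frequencies:
BW = f_high - f_low
   = 33667.6 - 503.1
   = 33164.5 Hz

33164.5 Hz


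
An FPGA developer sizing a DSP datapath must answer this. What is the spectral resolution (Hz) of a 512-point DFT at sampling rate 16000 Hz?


DFT frequency resolution:
df = fs / N
   = 16000 / 512
   = 31.25 Hz

31.25 Hz


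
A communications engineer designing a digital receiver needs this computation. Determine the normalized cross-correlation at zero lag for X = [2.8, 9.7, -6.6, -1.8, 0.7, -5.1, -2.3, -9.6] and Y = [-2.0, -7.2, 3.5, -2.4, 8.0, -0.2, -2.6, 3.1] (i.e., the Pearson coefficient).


Pearson correlation coefficient (population):
r = cov(X,Y) / (std(X) * std(Y))
Mean X = -1.525, Mean Y = 0.025
Cov(X,Y) = -13.884375
Std(X) = 5.635546, Std(Y) = 4.391113
r = -0.5611

-0.5611


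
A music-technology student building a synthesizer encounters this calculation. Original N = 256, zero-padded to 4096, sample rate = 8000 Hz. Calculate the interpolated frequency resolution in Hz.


Frequency resolution after zero-padding:
N_padded = 256 * 16 = 4096
df = fs / N_padded
   = 8000 / 4096
   = 1.9531 Hz

1.9531 Hz


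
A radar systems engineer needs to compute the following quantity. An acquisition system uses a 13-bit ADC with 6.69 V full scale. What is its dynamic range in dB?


Dynamic range from full-scale to LSB:
V_min = V_max / 2^bits = 6.69 / 2^13
DR = 20 * log10(V_max / V_min)
   = 20 * log10(2^13)
   = 20 * 13 * log10(2)
   = 78.27 dB

78.27 dB


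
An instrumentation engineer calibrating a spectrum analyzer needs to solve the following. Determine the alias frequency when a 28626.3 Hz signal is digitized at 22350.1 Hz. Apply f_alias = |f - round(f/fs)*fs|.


Compute the nearest integer multiple of fs to the signal:
n = round(28626.3 / 22350.1) = 1
f_alias = |28626.3 - 1 * 22350.1|
        = |28626.3 - 22350.1|
        = 6276.2 Hz

6276.2


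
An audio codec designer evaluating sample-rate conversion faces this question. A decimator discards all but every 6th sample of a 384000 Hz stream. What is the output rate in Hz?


Decimation reduces the sample rate:
fs_out = fs_in / M
       = 384000 / 6
       = 64000.0 Hz

64000.0 Hz


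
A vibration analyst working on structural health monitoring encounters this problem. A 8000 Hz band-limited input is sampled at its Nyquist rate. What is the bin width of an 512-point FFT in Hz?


Step 1 — Nyquist sampling rate:
fs = 2 * fmax = 2 * 8000 = 16000 Hz

Step 2 — DFT bin spacing:
df = fs / N = 16000 / 512 = 31.25 Hz

31.25 Hz


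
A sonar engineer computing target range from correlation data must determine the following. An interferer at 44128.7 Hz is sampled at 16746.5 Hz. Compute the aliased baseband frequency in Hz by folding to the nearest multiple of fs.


Compute the nearest integer multiple of fs to the signal:
n = round(44128.7 / 16746.5) = 3
f_alias = |44128.7 - 3 * 16746.5|
        = |44128.7 - 50239.5|
        = 6110.8 Hz

6110.8


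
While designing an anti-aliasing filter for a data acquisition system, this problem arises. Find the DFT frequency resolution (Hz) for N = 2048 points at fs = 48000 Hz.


DFT frequency resolution:
df = fs / N
   = 48000 / 2048
   = 23.4375 Hz

23.4375 Hz


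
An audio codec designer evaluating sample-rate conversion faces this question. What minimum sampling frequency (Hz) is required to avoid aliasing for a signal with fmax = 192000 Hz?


The Nyquist rate is twice the maximum frequency component.
fs_min = 2 * fmax
      = 2 * 192000
      = 384000 Hz

384000


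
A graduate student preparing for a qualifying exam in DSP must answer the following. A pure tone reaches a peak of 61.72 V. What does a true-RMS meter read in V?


RMS voltage for a sinusoidal waveform:
V_rms = V_peak / sqrt(2)
      = 61.72 / 1.414214
      = 43.643 V

43.643 V


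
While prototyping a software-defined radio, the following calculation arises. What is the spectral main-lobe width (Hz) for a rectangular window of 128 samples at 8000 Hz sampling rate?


Main lobe width for a rectangular window:
Width = 2 * fs / N
      = 2 * 8000 / 128
      = 16000 / 128
      = 125.0 Hz

125.0 Hz


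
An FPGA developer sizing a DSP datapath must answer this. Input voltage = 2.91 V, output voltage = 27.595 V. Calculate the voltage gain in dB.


Voltage gain in dB:
G = 20 * log10(Vout / Vin)
  = 20 * log10(27.595 / 2.91)
  = 20 * log10(9.482818)
  = 20 * 0.976937
  = 19.54 dB

19.54 dB


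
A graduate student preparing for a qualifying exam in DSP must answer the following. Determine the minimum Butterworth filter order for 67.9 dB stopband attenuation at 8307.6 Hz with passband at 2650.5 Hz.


Butterworth filter order formula:
n = log10(10^(A/10) - 1) / (2 * log10(f_stop/f_pass))
10^(67.9/10) - 1 = 6165949.0186
f_stop/f_pass = 8307.6 / 2650.5 = 3.1344
n = 6.8427 -> ceil = 7

7


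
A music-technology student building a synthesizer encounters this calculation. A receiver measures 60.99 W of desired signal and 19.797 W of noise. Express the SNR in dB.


SNR in decibels:
SNR = 10 * log10(Ps / Pn)
    = 10 * log10(60.99 / 19.797)
    = 10 * log10(3.0808)
    = 10 * 0.4887
    = 4.89 dB

4.89 dB


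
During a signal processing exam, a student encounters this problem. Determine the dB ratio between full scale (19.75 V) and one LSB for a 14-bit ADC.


Dynamic range from full-scale to LSB:
V_min = V_max / 2^bits = 19.75 / 2^14
DR = 20 * log10(V_max / V_min)
   = 20 * log10(2^14)
   = 20 * 14 * log10(2)
   = 84.29 dB

84.29 dB


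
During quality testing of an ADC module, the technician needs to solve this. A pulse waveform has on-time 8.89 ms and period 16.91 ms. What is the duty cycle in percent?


Duty cycle as a percentage:
DC = (t_on / T) * 100
   = (8.89 / 16.91) * 100
   = 0.525724 * 100
   = 52.57 %

52.57 %


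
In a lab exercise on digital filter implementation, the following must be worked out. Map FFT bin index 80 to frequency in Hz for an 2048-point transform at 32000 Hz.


Frequency of DFT bin k:
f_k = k * fs / N
    = 80 * 32000 / 2048
    = 2560000 / 2048
    = 1250.0 Hz

1250.0 Hz


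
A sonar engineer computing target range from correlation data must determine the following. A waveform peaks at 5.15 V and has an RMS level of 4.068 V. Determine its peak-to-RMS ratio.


Crest factor is the ratio of peak to RMS:
CF = V_peak / V_rms
   = 5.15 / 4.068
   = 1.266

1.266


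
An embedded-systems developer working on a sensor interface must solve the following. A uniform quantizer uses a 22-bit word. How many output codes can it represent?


Number of quantization levels = 2^N
= 2^22
= 4194304

4194304


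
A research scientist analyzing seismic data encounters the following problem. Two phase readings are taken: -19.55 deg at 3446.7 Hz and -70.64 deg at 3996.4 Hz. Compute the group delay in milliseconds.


Group delay from phase difference:
tau = -d(phi)/d(omega)
d(phi) = -51.09 deg = -0.891689 rad
d(omega) = 2*pi*(3996.4 - 3446.7) = 3453.867 rad/s
tau = -(-0.891689) / 3453.867
    = 0.2582 ms

0.2582 ms


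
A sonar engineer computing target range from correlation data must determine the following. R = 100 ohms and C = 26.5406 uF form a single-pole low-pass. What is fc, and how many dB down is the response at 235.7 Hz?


Step 1 — cutoff frequency:
fc = 1 / (2*pi*R*C)
C = 26.5406 uF = 2.65406e-05 F
fc = 1 / (2*pi*100*2.65406e-05)
   = 59.9666 Hz

Step 2 — magnitude at f = 235.7 Hz:
|H(f)| = 1 / sqrt(1 + (f/fc)^2)
f/fc = 235.7 / 59.9666 = 3.930521
|H| = 1 / sqrt(1 + 15.448995) = 0.2465644
|H|_dB = 20*log10(0.2465644) = -12.16 dB

fc = 59.9666 Hz; |H(235.7 Hz)| = -12.16 dB


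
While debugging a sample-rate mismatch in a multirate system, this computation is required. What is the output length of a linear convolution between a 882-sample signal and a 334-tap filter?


Linear convolution output length:
L = N + M - 1
  = 882 + 334 - 1
  = 1215 samples

1215


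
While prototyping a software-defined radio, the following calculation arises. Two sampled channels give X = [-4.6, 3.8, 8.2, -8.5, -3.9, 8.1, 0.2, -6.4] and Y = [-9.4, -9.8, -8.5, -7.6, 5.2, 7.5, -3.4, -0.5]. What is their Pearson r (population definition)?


Pearson correlation coefficient (population):
r = cov(X,Y) / (std(X) * std(Y))
Mean X = -0.3875, Mean Y = -3.3125
Cov(X,Y) = 4.202656
Std(X) = 6.079769, Std(Y) = 6.341616
r = 0.109

0.109


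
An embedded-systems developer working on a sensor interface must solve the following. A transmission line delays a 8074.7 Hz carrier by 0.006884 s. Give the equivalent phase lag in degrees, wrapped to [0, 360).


Phase shift from frequency and time delay:
phi = 360 * f * t_delay
    = 360 * 8074.7 * 0.006884
    = 20011.04 degrees
    mod 360 = 211.04 degrees

211.04 degrees


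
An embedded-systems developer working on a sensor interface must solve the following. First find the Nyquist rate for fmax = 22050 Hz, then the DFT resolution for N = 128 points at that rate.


Step 1 — Nyquist sampling rate:
fs = 2 * fmax = 2 * 22050 = 44100 Hz

Step 2 — DFT bin spacing:
df = fs / N = 44100 / 128 = 344.5312 Hz

344.5312 Hz


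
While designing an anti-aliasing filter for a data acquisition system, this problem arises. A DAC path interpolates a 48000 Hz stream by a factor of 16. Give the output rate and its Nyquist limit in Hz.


Step 1 — output sample rate after interpolation by L:
fs_out = L * fs_in = 16 * 48000 = 768000 Hz

Step 2 — Nyquist frequency of the output stream:
f_Nyq = fs_out / 2 = 768000 / 2 = 384000.0 Hz

fs_out = 768000 Hz; f_Nyquist = 384000.0 Hz


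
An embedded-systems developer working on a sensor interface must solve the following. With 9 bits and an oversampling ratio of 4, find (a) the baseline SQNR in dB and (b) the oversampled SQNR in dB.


Step 1 — baseline SQNR at Nyquist:
SQNR_base = 6.02*N + 1.76
          = 6.02*9 + 1.76
          = 55.94 dB

Step 2 — oversampling processing gain:
G = 10*log10(OSR) = 10*log10(4) = 6.02 dB

Step 3 — total:
SQNR_total = 55.94 + 6.02 = 61.96 dB

Base SQNR = 55.94 dB; oversampled SQNR = 61.96 dB


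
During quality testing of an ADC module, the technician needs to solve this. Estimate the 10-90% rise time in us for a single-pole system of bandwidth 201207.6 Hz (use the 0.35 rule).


Rise time from bandwidth relationship:
tr = 0.35 / BW
   = 0.35 / 201207.6
   = 1.739496918e-06 s
   = 1.7395 us

1.7395 us


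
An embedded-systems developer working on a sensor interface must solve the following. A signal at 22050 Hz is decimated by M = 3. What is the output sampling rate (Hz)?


Decimation reduces the sample rate:
fs_out = fs_in / M
       = 22050 / 3
       = 7350.0 Hz

7350.0 Hz


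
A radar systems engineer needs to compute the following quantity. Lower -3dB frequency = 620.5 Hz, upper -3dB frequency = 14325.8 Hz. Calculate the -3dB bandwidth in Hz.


Bandwidth is the difference of -3dB frequencies:
BW = f_high - f_low
   = 14325.8 - 620.5
   = 13705.3 Hz

13705.3 Hz


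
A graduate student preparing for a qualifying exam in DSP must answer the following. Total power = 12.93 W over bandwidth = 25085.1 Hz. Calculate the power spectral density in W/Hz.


Power spectral density:
PSD = P / BW
    = 12.93 / 25085.1
    = 0.00051545 W/Hz

0.00051545 W/Hz


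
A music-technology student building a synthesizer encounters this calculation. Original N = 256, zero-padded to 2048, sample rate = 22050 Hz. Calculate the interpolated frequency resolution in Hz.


Frequency resolution after zero-padding:
N_padded = 256 * 8 = 2048
df = fs / N_padded
   = 22050 / 2048
   = 10.7666 Hz

10.7666 Hz


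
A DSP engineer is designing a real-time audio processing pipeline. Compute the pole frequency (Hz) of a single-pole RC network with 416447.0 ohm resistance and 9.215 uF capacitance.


Cutoff frequency of a first-order RC filter:
fc = 1 / (2 * pi * R * C)
C = 9.215 uF = 9.215e-06 F
fc = 1 / (2 * pi * 416447.0 * 9.215e-06)
   = 1 / 24.112094983969
   = 0.041473 Hz

0.041473 Hz


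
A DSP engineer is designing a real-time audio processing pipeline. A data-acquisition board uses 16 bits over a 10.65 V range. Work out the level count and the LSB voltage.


Step 1 — number of quantization levels:
L = 2^N = 2^16 = 65536

Step 2 — LSB step size:
delta = Vfs / L
      = 10.65 / 65536
      = 0.00016251 V

Levels = 65536; step size = 0.00016251 V


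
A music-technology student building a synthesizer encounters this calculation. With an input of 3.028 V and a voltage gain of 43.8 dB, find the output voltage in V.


Output voltage from dB gain:
V_out = V_in * 10^(gain_dB / 20)
      = 3.028 * 10^(43.8 / 20)
      = 3.028 * 154.881662
      = 468.9817 V

468.9817 V


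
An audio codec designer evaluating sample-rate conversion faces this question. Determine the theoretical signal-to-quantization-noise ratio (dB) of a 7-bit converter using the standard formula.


Theoretical SNR for a full-scale sinusoid:
SNR = 6.02 * N + 1.76
    = 6.02 * 7 + 1.76
    = 42.14 + 1.76
    = 43.9 dB

43.9 dB


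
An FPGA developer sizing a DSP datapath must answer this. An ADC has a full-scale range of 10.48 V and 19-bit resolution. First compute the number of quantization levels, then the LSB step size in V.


Step 1 — number of quantization levels:
L = 2^N = 2^19 = 524288

Step 2 — LSB step size:
delta = Vfs / L
      = 10.48 / 524288
      = 1.999e-05 V

Levels = 524288; step size = 1.999e-05 V


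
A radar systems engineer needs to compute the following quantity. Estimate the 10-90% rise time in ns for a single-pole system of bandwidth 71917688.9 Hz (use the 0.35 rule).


Rise time from bandwidth relationship:
tr = 0.35 / BW
   = 0.35 / 71917688.9
   = 4.866674741e-09 s
   = 4.8667 ns

4.8667 ns


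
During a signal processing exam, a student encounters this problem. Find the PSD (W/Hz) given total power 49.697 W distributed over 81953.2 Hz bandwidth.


Power spectral density:
PSD = P / BW
    = 49.697 / 81953.2
    = 0.00060641 W/Hz

0.00060641 W/Hz
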